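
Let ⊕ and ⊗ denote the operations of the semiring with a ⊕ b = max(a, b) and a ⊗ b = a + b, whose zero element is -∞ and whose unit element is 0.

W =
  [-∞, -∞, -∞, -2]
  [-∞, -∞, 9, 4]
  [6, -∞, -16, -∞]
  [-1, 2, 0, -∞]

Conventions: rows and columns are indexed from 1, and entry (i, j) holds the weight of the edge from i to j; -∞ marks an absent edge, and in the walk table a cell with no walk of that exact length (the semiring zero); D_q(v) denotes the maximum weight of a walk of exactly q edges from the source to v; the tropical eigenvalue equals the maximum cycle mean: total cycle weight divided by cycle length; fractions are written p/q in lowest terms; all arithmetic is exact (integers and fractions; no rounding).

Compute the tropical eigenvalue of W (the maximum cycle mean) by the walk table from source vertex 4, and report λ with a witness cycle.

q=0: [-∞, -∞, -∞, 0]
q=1: [-1, 2, 0, -∞]
q=2: [6, -∞, 11, 6]
q=3: [17, 8, 6, 4]
q=4: [12, 6, 17, 15]
Optimal cycle mean attained by: cycle 1->4->2->3->1, total (-2) + 2 + 9 + 6, length 4.
Answer: λ = 15/4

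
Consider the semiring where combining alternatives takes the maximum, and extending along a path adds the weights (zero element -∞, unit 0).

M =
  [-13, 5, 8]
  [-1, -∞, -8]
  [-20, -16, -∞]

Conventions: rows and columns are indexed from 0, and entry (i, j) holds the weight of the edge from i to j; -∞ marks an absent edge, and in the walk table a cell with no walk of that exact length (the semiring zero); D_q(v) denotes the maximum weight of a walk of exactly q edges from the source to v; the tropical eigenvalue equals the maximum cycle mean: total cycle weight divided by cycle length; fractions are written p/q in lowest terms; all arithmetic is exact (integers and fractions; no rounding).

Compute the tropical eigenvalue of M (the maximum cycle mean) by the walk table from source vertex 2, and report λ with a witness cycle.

q=0: [-∞, -∞, 0]
q=1: [-20, -16, -∞]
q=2: [-17, -15, -12]
q=3: [-16, -12, -9]
Optimal cycle mean attained by: cycle 0->1->0, total 5 + (-1), length 2.
Answer: λ = 2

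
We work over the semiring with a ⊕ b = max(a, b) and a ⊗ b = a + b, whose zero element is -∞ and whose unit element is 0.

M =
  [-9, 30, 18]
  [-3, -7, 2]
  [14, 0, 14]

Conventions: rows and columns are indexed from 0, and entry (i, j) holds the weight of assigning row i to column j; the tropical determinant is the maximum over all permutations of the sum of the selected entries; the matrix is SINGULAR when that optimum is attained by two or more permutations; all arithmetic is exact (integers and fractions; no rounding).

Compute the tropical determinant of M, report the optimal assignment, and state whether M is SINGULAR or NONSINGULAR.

σ = (0, 1, 2): (-9) + (-7) + 14 = -2
σ = (0, 2, 1): (-9) + 2 + 0 = -7
σ = (1, 0, 2): 30 + (-3) + 14 = 41
σ = (1, 2, 0): 30 + 2 + 14 = 46
σ = (2, 0, 1): 18 + (-3) + 0 = 15
σ = (2, 1, 0): 18 + (-7) + 14 = 25
Optimal value attained by: σ = (1, 2, 0).
Answer: det⊕(M) = 46; verdict: NONSINGULAR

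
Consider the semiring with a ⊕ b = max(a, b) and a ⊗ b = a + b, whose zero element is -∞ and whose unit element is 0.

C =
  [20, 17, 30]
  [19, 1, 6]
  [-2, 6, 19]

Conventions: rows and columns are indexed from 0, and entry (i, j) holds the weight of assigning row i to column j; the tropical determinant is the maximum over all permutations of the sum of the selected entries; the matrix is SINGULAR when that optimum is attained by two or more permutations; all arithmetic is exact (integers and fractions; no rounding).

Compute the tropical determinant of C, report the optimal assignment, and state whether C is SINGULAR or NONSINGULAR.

σ = (0, 1, 2): 20 + 1 + 19 = 40
σ = (0, 2, 1): 20 + 6 + 6 = 32
σ = (1, 0, 2): 17 + 19 + 19 = 55
σ = (1, 2, 0): 17 + 6 + (-2) = 21
σ = (2, 0, 1): 30 + 19 + 6 = 55
σ = (2, 1, 0): 30 + 1 + (-2) = 29
Optimal value attained by: σ = (1, 0, 2).
Answer: det⊕(C) = 55; verdict: SINGULAR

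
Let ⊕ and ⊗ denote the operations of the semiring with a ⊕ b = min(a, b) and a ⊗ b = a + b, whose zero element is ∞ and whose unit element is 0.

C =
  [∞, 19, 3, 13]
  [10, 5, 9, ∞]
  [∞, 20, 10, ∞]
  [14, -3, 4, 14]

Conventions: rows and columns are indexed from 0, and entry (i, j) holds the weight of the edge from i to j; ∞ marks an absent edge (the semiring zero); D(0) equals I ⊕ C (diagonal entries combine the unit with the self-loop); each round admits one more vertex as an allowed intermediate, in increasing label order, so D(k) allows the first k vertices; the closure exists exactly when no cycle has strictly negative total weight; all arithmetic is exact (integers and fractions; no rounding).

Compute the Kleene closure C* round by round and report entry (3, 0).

D(0):
  [0, 19, 3, 13]
  [10, 0, 9, ∞]
  [∞, 20, 0, ∞]
  [14, -3, 4, 0]
D(1):
  [0, 19, 3, 13]
  [10, 0, 9, 23]
  [∞, 20, 0, ∞]
  [14, -3, 4, 0]
D(2):
  [0, 19, 3, 13]
  [10, 0, 9, 23]
  [30, 20, 0, 43]
  [7, -3, 4, 0]
D(3):
  [0, 19, 3, 13]
  [10, 0, 9, 23]
  [30, 20, 0, 43]
  [7, -3, 4, 0]
D(4):
  [0, 10, 3, 13]
  [10, 0, 9, 23]
  [30, 20, 0, 43]
  [7, -3, 4, 0]
Answer: C*[3][0] = 7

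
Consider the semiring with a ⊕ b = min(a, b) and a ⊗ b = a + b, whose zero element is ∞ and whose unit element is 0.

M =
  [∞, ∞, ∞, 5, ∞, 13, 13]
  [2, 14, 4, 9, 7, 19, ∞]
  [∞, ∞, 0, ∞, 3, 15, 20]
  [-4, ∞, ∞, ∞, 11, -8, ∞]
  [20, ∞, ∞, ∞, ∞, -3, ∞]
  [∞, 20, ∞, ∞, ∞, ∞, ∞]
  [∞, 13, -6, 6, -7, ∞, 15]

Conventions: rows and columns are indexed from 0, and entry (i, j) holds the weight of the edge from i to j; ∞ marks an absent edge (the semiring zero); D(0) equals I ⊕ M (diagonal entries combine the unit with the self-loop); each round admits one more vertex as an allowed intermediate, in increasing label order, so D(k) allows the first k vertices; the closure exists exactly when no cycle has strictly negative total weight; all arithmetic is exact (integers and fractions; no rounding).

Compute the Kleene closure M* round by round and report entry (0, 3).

D(0):
  [0, ∞, ∞, 5, ∞, 13, 13]
  [2, 0, 4, 9, 7, 19, ∞]
  [∞, ∞, 0, ∞, 3, 15, 20]
  [-4, ∞, ∞, 0, 11, -8, ∞]
  [20, ∞, ∞, ∞, 0, -3, ∞]
  [∞, 20, ∞, ∞, ∞, 0, ∞]
  [∞, 13, -6, 6, -7, ∞, 0]
D(1):
  [0, ∞, ∞, 5, ∞, 13, 13]
  [2, 0, 4, 7, 7, 15, 15]
  [∞, ∞, 0, ∞, 3, 15, 20]
  [-4, ∞, ∞, 0, 11, -8, 9]
  [20, ∞, ∞, 25, 0, -3, 33]
  [∞, 20, ∞, ∞, ∞, 0, ∞]
  [∞, 13, -6, 6, -7, ∞, 0]
D(2):
  [0, ∞, ∞, 5, ∞, 13, 13]
  [2, 0, 4, 7, 7, 15, 15]
  [∞, ∞, 0, ∞, 3, 15, 20]
  [-4, ∞, ∞, 0, 11, -8, 9]
  [20, ∞, ∞, 25, 0, -3, 33]
  [22, 20, 24, 27, 27, 0, 35]
  [15, 13, -6, 6, -7, 28, 0]
D(3):
  [0, ∞, ∞, 5, ∞, 13, 13]
  [2, 0, 4, 7, 7, 15, 15]
  [∞, ∞, 0, ∞, 3, 15, 20]
  [-4, ∞, ∞, 0, 11, -8, 9]
  [20, ∞, ∞, 25, 0, -3, 33]
  [22, 20, 24, 27, 27, 0, 35]
  [15, 13, -6, 6, -7, 9, 0]
D(4):
  [0, ∞, ∞, 5, 16, -3, 13]
  [2, 0, 4, 7, 7, -1, 15]
  [∞, ∞, 0, ∞, 3, 15, 20]
  [-4, ∞, ∞, 0, 11, -8, 9]
  [20, ∞, ∞, 25, 0, -3, 33]
  [22, 20, 24, 27, 27, 0, 35]
  [2, 13, -6, 6, -7, -2, 0]
D(5):
  [0, ∞, ∞, 5, 16, -3, 13]
  [2, 0, 4, 7, 7, -1, 15]
  [23, ∞, 0, 28, 3, 0, 20]
  [-4, ∞, ∞, 0, 11, -8, 9]
  [20, ∞, ∞, 25, 0, -3, 33]
  [22, 20, 24, 27, 27, 0, 35]
  [2, 13, -6, 6, -7, -10, 0]
D(6):
  [0, 17, 21, 5, 16, -3, 13]
  [2, 0, 4, 7, 7, -1, 15]
  [22, 20, 0, 27, 3, 0, 20]
  [-4, 12, 16, 0, 11, -8, 9]
  [19, 17, 21, 24, 0, -3, 32]
  [22, 20, 24, 27, 27, 0, 35]
  [2, 10, -6, 6, -7, -10, 0]
D(7):
  [0, 17, 7, 5, 6, -3, 13]
  [2, 0, 4, 7, 7, -1, 15]
  [22, 20, 0, 26, 3, 0, 20]
  [-4, 12, 3, 0, 2, -8, 9]
  [19, 17, 21, 24, 0, -3, 32]
  [22, 20, 24, 27, 27, 0, 35]
  [2, 10, -6, 6, -7, -10, 0]
Answer: M*[0][3] = 5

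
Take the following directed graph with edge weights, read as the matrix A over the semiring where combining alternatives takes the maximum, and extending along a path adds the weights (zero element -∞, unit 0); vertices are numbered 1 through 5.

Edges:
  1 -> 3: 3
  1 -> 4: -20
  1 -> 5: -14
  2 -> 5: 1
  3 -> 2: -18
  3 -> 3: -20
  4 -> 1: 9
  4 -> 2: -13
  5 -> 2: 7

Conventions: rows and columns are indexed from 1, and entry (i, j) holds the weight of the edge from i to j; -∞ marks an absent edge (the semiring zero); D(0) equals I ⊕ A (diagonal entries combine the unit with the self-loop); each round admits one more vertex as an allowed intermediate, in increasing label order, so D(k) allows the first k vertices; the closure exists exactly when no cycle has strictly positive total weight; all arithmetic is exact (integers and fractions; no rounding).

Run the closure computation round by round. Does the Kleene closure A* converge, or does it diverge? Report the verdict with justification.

D(0):
  [0, -∞, 3, -20, -14]
  [-∞, 0, -∞, -∞, 1]
  [-∞, -18, 0, -∞, -∞]
  [9, -13, -∞, 0, -∞]
  [-∞, 7, -∞, -∞, 0]
D(1):
  [0, -∞, 3, -20, -14]
  [-∞, 0, -∞, -∞, 1]
  [-∞, -18, 0, -∞, -∞]
  [9, -13, 12, 0, -5]
  [-∞, 7, -∞, -∞, 0]
Detection: at round 2, diagonal entry (5, 5) turns strictly positive.
Key observation: the cycle 5->2->5 has total weight 7 + 1, which is strictly positive.
Answer: DIVERGES — positive cycle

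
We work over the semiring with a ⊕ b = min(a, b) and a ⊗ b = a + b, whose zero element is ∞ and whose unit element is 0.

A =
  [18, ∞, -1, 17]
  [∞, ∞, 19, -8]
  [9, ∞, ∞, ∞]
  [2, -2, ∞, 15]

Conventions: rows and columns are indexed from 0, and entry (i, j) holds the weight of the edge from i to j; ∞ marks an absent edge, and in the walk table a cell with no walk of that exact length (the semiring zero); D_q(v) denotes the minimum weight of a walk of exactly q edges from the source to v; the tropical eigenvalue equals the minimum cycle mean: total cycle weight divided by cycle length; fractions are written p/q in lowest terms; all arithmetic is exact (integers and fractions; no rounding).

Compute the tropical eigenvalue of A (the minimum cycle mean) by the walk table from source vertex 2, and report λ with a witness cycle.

q=0: [∞, ∞, 0, ∞]
q=1: [9, ∞, ∞, ∞]
q=2: [27, ∞, 8, 26]
q=3: [17, 24, 26, 41]
q=4: [35, 39, 16, 16]
Optimal cycle mean attained by: cycle 1->3->1, total (-8) + (-2), length 2.
Answer: λ = -5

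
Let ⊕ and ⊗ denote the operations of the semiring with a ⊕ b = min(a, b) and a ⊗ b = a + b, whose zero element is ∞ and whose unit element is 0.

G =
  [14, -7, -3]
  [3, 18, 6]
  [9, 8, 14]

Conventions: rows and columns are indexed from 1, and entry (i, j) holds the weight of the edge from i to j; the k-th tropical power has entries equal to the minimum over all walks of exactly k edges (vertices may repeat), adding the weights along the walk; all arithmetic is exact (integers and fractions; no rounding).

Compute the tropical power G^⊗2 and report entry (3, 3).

G^⊗2:
  [-4, 5, -1]
  [15, -4, 0]
  [11, 2, 6]
Key observation: the optimum is the walk 3->1->3, with weight 9 + (-3) = 6.
Optimal value attained by: walk 3->1->3.
Answer: (G^⊗2)[3][3] = 6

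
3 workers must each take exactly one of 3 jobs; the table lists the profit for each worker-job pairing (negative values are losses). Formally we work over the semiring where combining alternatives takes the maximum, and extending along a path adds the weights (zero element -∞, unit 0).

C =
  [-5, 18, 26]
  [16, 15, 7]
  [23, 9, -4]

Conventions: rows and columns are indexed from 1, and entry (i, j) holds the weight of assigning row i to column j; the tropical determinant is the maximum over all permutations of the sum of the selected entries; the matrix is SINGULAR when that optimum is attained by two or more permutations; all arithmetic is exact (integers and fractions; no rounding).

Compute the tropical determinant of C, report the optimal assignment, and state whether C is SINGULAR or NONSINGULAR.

σ = (1, 2, 3): (-5) + 15 + (-4) = 6
σ = (1, 3, 2): (-5) + 7 + 9 = 11
σ = (2, 1, 3): 18 + 16 + (-4) = 30
σ = (2, 3, 1): 18 + 7 + 23 = 48
σ = (3, 1, 2): 26 + 16 + 9 = 51
σ = (3, 2, 1): 26 + 15 + 23 = 64
Optimal value attained by: σ = (3, 2, 1).
Answer: det⊕(C) = 64; verdict: NONSINGULAR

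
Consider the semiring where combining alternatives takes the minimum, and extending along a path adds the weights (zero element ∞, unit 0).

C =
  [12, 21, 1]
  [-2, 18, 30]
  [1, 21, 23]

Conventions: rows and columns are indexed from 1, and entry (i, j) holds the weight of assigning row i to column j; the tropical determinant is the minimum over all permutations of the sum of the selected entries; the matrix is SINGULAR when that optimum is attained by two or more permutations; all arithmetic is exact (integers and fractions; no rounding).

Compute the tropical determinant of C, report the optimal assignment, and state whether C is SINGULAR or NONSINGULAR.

σ = (1, 2, 3): 12 + 18 + 23 = 53
σ = (1, 3, 2): 12 + 30 + 21 = 63
σ = (2, 1, 3): 21 + (-2) + 23 = 42
σ = (2, 3, 1): 21 + 30 + 1 = 52
σ = (3, 1, 2): 1 + (-2) + 21 = 20
σ = (3, 2, 1): 1 + 18 + 1 = 20
Optimal value attained by: σ = (3, 1, 2).
Answer: det⊕(C) = 20; verdict: SINGULAR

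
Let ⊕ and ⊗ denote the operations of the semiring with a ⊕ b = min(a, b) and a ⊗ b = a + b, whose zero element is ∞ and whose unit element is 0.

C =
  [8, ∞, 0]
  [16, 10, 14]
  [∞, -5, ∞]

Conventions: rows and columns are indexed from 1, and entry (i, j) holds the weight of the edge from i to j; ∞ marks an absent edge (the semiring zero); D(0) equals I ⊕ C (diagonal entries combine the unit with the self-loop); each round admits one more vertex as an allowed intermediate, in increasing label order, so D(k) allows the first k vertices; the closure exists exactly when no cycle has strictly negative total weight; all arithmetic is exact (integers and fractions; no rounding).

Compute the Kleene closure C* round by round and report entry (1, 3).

D(0):
  [0, ∞, 0]
  [16, 0, 14]
  [∞, -5, 0]
D(1):
  [0, ∞, 0]
  [16, 0, 14]
  [∞, -5, 0]
D(2):
  [0, ∞, 0]
  [16, 0, 14]
  [11, -5, 0]
D(3):
  [0, -5, 0]
  [16, 0, 14]
  [11, -5, 0]
Answer: C*[1][3] = 0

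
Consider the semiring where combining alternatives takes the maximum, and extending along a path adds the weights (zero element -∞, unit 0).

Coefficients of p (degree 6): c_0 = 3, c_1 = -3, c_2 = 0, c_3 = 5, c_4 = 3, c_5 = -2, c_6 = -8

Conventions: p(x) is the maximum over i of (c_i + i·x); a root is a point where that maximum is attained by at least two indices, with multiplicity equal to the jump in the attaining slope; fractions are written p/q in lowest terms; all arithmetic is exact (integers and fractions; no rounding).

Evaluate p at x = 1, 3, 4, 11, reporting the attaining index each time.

p(1) = max(3+0·1=3, -3+1·1=-2, 0+2·1=2, 5+3·1=8, 3+4·1=7, -2+5·1=3, -8+6·1=-2) = 8 (attained by i=3)
p(3) = max(3+0·3=3, -3+1·3=0, 0+2·3=6, 5+3·3=14, 3+4·3=15, -2+5·3=13, -8+6·3=10) = 15 (attained by i=4)
p(4) = max(3+0·4=3, -3+1·4=1, 0+2·4=8, 5+3·4=17, 3+4·4=19, -2+5·4=18, -8+6·4=16) = 19 (attained by i=4)
p(11) = max(3+0·11=3, -3+1·11=8, 0+2·11=22, 5+3·11=38, 3+4·11=47, -2+5·11=53, -8+6·11=58) = 58 (attained by i=6)
Answer: p(1) = 8; p(3) = 15; p(4) = 19; p(11) = 58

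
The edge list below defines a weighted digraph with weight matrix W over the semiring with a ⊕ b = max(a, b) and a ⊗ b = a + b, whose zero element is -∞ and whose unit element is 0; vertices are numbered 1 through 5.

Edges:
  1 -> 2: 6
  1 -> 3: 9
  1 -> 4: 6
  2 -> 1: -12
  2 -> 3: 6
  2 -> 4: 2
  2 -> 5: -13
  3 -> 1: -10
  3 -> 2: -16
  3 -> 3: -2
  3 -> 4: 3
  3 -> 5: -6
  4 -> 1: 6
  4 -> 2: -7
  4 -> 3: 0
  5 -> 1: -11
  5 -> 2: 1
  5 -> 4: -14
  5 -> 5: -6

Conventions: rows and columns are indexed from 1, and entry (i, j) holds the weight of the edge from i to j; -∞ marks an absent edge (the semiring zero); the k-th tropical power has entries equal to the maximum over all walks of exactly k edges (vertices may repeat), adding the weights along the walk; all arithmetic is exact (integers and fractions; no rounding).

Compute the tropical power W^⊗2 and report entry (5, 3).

W^⊗2:
  [12, -1, 12, 12, 3]
  [8, -5, 4, 9, 0]
  [9, -4, 3, 1, -8]
  [-10, 12, 15, 12, -6]
  [-8, -5, 7, 3, -12]
Key observation: the optimum is the walk 5->2->3, with weight 1 + 6 = 7.
Optimal value attained by: walk 5->2->3.
Answer: (W^⊗2)[5][3] = 7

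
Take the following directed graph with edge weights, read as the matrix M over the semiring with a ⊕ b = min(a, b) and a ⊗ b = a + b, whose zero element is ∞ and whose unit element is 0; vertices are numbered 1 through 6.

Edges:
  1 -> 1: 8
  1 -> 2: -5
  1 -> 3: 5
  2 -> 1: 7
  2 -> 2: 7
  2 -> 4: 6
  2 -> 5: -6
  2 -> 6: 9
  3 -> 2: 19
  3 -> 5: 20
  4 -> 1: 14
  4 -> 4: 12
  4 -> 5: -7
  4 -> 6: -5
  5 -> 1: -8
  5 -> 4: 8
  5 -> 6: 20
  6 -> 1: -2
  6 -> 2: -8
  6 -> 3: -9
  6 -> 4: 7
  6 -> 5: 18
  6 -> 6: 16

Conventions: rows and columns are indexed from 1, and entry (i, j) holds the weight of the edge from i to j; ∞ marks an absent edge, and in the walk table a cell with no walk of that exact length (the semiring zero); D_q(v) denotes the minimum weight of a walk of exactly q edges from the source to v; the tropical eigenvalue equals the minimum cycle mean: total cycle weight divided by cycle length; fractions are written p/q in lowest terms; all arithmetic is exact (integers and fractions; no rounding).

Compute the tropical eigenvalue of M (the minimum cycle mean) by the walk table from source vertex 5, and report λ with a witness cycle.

q=0: [∞, ∞, ∞, ∞, 0, ∞]
q=1: [-8, ∞, ∞, 8, ∞, 20]
q=2: [0, -13, -3, 20, 1, 3]
q=3: [-7, -6, -6, -7, -19, -4]
q=4: [-27, -12, -13, -11, -14, -12]
q=5: [-22, -32, -22, -6, -18, -16]
q=6: [-26, -27, -25, -26, -38, -23]
Optimal cycle mean attained by: cycle 1->2->5->1, total (-5) + (-6) + (-8), length 3.
Answer: λ = -19/3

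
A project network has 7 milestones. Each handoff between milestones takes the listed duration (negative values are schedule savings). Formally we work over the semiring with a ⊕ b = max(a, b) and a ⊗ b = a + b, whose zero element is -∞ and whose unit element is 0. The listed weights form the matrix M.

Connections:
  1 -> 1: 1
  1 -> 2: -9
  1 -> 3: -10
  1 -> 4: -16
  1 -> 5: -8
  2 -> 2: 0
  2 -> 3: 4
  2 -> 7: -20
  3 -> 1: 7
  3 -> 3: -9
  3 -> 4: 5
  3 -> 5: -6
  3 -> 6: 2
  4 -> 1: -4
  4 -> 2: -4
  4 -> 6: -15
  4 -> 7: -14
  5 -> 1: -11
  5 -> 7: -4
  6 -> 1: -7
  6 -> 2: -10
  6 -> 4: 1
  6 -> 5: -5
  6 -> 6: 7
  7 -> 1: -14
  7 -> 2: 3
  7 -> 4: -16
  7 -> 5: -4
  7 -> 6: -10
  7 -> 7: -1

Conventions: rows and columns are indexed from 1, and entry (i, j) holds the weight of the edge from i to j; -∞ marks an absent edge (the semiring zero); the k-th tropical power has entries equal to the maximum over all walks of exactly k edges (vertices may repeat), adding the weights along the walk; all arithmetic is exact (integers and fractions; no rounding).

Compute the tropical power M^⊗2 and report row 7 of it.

M^⊗2:
  [2, -8, -5, -5, -7, -8, -12]
  [11, 0, 4, 9, -2, 6, -20]
  [8, 1, -3, 3, -1, 9, -9]
  [-3, -4, 0, -14, -12, -8, -15]
  [-10, -1, -21, -20, -8, -14, -5]
  [0, -3, -6, 8, 2, 14, -9]
  [-13, 3, 7, -9, -5, -3, -2]
Answer: row 7 of M^⊗2 = [-13, 3, 7, -9, -5, -3, -2]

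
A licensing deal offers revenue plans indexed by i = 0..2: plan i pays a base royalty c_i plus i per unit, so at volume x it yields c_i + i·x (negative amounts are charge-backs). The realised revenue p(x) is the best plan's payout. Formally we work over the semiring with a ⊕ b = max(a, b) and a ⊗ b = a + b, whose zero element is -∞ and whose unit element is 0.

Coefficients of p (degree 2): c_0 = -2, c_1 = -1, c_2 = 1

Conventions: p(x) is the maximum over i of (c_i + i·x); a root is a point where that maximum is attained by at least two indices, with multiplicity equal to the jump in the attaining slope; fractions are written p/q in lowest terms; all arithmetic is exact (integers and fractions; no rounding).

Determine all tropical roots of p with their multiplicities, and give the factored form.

hull edge (i=0, c=-2) to (i=2, c=1): slope 3/2, span 2
Factored form: p(x) = 1 ⊗ (x ⊕ (-3/2)) ⊗ (x ⊕ (-3/2))
Answer: roots = -3/2 (mult 2)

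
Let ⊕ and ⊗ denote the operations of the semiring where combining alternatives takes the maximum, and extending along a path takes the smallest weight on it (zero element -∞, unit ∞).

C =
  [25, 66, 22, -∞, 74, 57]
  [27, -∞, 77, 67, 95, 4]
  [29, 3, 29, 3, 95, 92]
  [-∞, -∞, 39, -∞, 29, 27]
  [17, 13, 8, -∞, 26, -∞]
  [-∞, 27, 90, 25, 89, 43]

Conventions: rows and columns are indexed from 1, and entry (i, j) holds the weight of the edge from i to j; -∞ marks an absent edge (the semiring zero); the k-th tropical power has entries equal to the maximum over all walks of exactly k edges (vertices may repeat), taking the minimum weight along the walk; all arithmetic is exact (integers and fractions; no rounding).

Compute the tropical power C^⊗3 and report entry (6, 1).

C^⊗2:
  [27, 27, 66, 66, 66, 43]
  [29, 27, 39, 4, 77, 77]
  [29, 29, 90, 25, 89, 43]
  [29, 27, 29, 25, 39, 39]
  [17, 17, 17, 13, 26, 17]
  [29, 27, 43, 27, 90, 90]
C^⊗3:
  [29, 27, 43, 27, 66, 66]
  [29, 29, 77, 27, 77, 43]
  [29, 29, 43, 29, 90, 90]
  [29, 29, 39, 27, 39, 39]
  [17, 17, 17, 17, 26, 17]
  [29, 29, 90, 27, 89, 43]
Key observation: the optimum is the walk 6->3->3->1, with weight 90 min 29 min 29 = 29.
Optimal value attained by: walk 6->3->3->1.
Answer: (C^⊗3)[6][1] = 29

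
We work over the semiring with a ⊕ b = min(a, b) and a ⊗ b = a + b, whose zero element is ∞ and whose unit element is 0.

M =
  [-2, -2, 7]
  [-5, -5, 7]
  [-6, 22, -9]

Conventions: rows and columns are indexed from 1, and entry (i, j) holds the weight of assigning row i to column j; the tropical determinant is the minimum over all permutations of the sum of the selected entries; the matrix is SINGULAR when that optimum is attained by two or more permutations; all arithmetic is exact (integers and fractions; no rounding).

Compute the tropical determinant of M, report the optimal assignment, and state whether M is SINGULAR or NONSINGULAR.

σ = (1, 2, 3): (-2) + (-5) + (-9) = -16
σ = (1, 3, 2): (-2) + 7 + 22 = 27
σ = (2, 1, 3): (-2) + (-5) + (-9) = -16
σ = (2, 3, 1): (-2) + 7 + (-6) = -1
σ = (3, 1, 2): 7 + (-5) + 22 = 24
σ = (3, 2, 1): 7 + (-5) + (-6) = -4
Optimal value attained by: σ = (1, 2, 3).
Answer: det⊕(M) = -16; verdict: SINGULAR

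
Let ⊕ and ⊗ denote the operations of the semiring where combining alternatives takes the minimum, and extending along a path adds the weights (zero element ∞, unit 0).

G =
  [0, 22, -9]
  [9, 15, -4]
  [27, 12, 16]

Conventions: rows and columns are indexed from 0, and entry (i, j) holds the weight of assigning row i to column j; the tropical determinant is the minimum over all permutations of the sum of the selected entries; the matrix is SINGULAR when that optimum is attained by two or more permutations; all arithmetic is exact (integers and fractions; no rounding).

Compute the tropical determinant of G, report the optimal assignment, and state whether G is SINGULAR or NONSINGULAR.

σ = (0, 1, 2): 0 + 15 + 16 = 31
σ = (0, 2, 1): 0 + (-4) + 12 = 8
σ = (1, 0, 2): 22 + 9 + 16 = 47
σ = (1, 2, 0): 22 + (-4) + 27 = 45
σ = (2, 0, 1): (-9) + 9 + 12 = 12
σ = (2, 1, 0): (-9) + 15 + 27 = 33
Optimal value attained by: σ = (0, 2, 1).
Answer: det⊕(G) = 8; verdict: NONSINGULAR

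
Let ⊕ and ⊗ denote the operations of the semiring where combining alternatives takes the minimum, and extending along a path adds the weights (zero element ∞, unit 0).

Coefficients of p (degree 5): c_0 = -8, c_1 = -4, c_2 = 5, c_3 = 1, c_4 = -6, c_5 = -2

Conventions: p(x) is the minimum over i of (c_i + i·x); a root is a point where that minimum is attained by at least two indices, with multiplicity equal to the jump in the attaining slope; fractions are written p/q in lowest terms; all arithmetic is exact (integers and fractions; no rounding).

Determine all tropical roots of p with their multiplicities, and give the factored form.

hull edge (i=0, c=-8) to (i=4, c=-6): slope 1/2, span 4
hull edge (i=4, c=-6) to (i=5, c=-2): slope 4, span 1
Factored form: p(x) = -2 ⊗ (x ⊕ (-4)) ⊗ (x ⊕ (-1/2)) ⊗ (x ⊕ (-1/2)) ⊗ (x ⊕ (-1/2)) ⊗ (x ⊕ (-1/2))
Answer: roots = -4 (mult 1), -1/2 (mult 4)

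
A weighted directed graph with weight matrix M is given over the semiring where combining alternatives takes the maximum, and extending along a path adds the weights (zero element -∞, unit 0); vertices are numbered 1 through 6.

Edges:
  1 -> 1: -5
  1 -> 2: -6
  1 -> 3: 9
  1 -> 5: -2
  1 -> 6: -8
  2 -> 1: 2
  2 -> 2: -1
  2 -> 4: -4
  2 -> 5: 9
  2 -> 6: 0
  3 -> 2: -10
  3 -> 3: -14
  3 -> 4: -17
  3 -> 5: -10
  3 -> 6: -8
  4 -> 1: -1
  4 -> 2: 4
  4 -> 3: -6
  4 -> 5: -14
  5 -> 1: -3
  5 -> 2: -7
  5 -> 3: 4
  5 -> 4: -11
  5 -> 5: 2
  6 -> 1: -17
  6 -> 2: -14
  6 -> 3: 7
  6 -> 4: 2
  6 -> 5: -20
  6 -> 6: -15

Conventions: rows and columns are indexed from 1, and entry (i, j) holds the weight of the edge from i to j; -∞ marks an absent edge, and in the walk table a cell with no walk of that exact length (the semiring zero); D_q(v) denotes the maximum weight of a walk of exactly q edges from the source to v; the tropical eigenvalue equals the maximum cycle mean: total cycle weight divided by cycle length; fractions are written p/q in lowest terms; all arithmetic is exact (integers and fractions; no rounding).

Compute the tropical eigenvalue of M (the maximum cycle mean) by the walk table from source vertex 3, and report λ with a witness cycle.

q=0: [-∞, -∞, 0, -∞, -∞, -∞]
q=1: [-∞, -10, -14, -17, -10, -8]
q=2: [-8, -11, -1, -6, -1, -10]
q=3: [-4, -2, 3, -8, 1, -9]
q=4: [0, -3, 5, -6, 7, -2]
q=5: [4, 0, 11, 0, 9, -3]
q=6: [6, 4, 13, -1, 11, 3]
Optimal cycle mean attained by: cycle 2->5->3->6->4->2, total 9 + 4 + (-8) + 2 + 4, length 5.
Answer: λ = 11/5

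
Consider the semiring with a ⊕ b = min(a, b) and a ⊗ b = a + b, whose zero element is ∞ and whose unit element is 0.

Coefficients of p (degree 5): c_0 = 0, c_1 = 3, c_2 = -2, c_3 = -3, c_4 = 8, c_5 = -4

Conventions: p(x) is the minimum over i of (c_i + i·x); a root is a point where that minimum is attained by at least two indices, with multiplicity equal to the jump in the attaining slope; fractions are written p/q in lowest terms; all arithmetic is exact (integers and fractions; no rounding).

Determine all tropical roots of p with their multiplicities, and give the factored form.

hull edge (i=0, c=0) to (i=3, c=-3): slope -1, span 3
hull edge (i=3, c=-3) to (i=5, c=-4): slope -1/2, span 2
Factored form: p(x) = -4 ⊗ (x ⊕ 1/2) ⊗ (x ⊕ 1/2) ⊗ (x ⊕ 1) ⊗ (x ⊕ 1) ⊗ (x ⊕ 1)
Answer: roots = 1/2 (mult 2), 1 (mult 3)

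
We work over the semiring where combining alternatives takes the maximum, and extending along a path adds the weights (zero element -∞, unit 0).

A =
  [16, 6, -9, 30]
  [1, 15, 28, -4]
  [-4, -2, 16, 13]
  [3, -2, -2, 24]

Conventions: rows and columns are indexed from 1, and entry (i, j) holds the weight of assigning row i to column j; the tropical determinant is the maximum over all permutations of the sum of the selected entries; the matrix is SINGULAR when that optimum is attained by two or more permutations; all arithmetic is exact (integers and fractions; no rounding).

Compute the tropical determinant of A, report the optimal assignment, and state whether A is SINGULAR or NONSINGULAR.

σ = (1, 2, 3, 4): 16 + 15 + 16 + 24 = 71
σ = (1, 2, 4, 3): 16 + 15 + 13 + (-2) = 42
σ = (1, 3, 2, 4): 16 + 28 + (-2) + 24 = 66
σ = (1, 3, 4, 2): 16 + 28 + 13 + (-2) = 55
σ = (1, 4, 2, 3): 16 + (-4) + (-2) + (-2) = 8
σ = (1, 4, 3, 2): 16 + (-4) + 16 + (-2) = 26
σ = (2, 1, 3, 4): 6 + 1 + 16 + 24 = 47
σ = (2, 1, 4, 3): 6 + 1 + 13 + (-2) = 18
σ = (2, 3, 1, 4): 6 + 28 + (-4) + 24 = 54
σ = (2, 3, 4, 1): 6 + 28 + 13 + 3 = 50
σ = (2, 4, 1, 3): 6 + (-4) + (-4) + (-2) = -4
σ = (2, 4, 3, 1): 6 + (-4) + 16 + 3 = 21
σ = (3, 1, 2, 4): (-9) + 1 + (-2) + 24 = 14
σ = (3, 1, 4, 2): (-9) + 1 + 13 + (-2) = 3
σ = (3, 2, 1, 4): (-9) + 15 + (-4) + 24 = 26
σ = (3, 2, 4, 1): (-9) + 15 + 13 + 3 = 22
σ = (3, 4, 1, 2): (-9) + (-4) + (-4) + (-2) = -19
σ = (3, 4, 2, 1): (-9) + (-4) + (-2) + 3 = -12
σ = (4, 1, 2, 3): 30 + 1 + (-2) + (-2) = 27
σ = (4, 1, 3, 2): 30 + 1 + 16 + (-2) = 45
σ = (4, 2, 1, 3): 30 + 15 + (-4) + (-2) = 39
σ = (4, 2, 3, 1): 30 + 15 + 16 + 3 = 64
σ = (4, 3, 1, 2): 30 + 28 + (-4) + (-2) = 52
σ = (4, 3, 2, 1): 30 + 28 + (-2) + 3 = 59
Optimal value attained by: σ = (1, 2, 3, 4).
Answer: det⊕(A) = 71; verdict: NONSINGULAR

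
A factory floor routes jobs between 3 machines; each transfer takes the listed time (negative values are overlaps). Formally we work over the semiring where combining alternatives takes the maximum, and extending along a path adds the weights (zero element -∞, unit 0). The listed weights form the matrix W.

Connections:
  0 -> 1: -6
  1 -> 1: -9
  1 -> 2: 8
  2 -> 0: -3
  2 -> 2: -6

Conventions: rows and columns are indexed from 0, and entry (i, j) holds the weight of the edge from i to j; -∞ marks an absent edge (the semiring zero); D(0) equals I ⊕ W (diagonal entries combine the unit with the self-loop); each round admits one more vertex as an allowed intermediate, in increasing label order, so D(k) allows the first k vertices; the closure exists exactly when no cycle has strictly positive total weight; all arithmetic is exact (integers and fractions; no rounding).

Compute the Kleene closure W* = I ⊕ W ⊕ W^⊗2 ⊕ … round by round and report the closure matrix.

D(0):
  [0, -6, -∞]
  [-∞, 0, 8]
  [-3, -∞, 0]
D(1):
  [0, -6, -∞]
  [-∞, 0, 8]
  [-3, -9, 0]
D(2):
  [0, -6, 2]
  [-∞, 0, 8]
  [-3, -9, 0]
D(3):
  [0, -6, 2]
  [5, 0, 8]
  [-3, -9, 0]
Answer: W* = [[0, -6, 2], [5, 0, 8], [-3, -9, 0]]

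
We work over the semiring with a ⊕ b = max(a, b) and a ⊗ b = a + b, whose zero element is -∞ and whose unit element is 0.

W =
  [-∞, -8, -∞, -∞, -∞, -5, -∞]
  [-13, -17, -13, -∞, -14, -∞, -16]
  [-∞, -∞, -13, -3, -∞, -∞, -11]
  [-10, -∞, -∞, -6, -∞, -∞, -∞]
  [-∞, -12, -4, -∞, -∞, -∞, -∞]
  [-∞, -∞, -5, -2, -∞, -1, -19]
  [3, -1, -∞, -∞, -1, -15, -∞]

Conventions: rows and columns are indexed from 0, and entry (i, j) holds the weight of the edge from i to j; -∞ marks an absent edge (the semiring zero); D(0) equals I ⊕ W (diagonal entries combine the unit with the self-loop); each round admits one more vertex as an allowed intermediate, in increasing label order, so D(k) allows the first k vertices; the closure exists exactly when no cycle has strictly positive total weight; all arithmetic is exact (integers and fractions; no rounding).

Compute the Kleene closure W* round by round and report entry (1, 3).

D(0):
  [0, -8, -∞, -∞, -∞, -5, -∞]
  [-13, 0, -13, -∞, -14, -∞, -16]
  [-∞, -∞, 0, -3, -∞, -∞, -11]
  [-10, -∞, -∞, 0, -∞, -∞, -∞]
  [-∞, -12, -4, -∞, 0, -∞, -∞]
  [-∞, -∞, -5, -2, -∞, 0, -19]
  [3, -1, -∞, -∞, -1, -15, 0]
D(1):
  [0, -8, -∞, -∞, -∞, -5, -∞]
  [-13, 0, -13, -∞, -14, -18, -16]
  [-∞, -∞, 0, -3, -∞, -∞, -11]
  [-10, -18, -∞, 0, -∞, -15, -∞]
  [-∞, -12, -4, -∞, 0, -∞, -∞]
  [-∞, -∞, -5, -2, -∞, 0, -19]
  [3, -1, -∞, -∞, -1, -2, 0]
D(2):
  [0, -8, -21, -∞, -22, -5, -24]
  [-13, 0, -13, -∞, -14, -18, -16]
  [-∞, -∞, 0, -3, -∞, -∞, -11]
  [-10, -18, -31, 0, -32, -15, -34]
  [-25, -12, -4, -∞, 0, -30, -28]
  [-∞, -∞, -5, -2, -∞, 0, -19]
  [3, -1, -14, -∞, -1, -2, 0]
D(3):
  [0, -8, -21, -24, -22, -5, -24]
  [-13, 0, -13, -16, -14, -18, -16]
  [-∞, -∞, 0, -3, -∞, -∞, -11]
  [-10, -18, -31, 0, -32, -15, -34]
  [-25, -12, -4, -7, 0, -30, -15]
  [-∞, -∞, -5, -2, -∞, 0, -16]
  [3, -1, -14, -17, -1, -2, 0]
D(4):
  [0, -8, -21, -24, -22, -5, -24]
  [-13, 0, -13, -16, -14, -18, -16]
  [-13, -21, 0, -3, -35, -18, -11]
  [-10, -18, -31, 0, -32, -15, -34]
  [-17, -12, -4, -7, 0, -22, -15]
  [-12, -20, -5, -2, -34, 0, -16]
  [3, -1, -14, -17, -1, -2, 0]
D(5):
  [0, -8, -21, -24, -22, -5, -24]
  [-13, 0, -13, -16, -14, -18, -16]
  [-13, -21, 0, -3, -35, -18, -11]
  [-10, -18, -31, 0, -32, -15, -34]
  [-17, -12, -4, -7, 0, -22, -15]
  [-12, -20, -5, -2, -34, 0, -16]
  [3, -1, -5, -8, -1, -2, 0]
D(6):
  [0, -8, -10, -7, -22, -5, -21]
  [-13, 0, -13, -16, -14, -18, -16]
  [-13, -21, 0, -3, -35, -18, -11]
  [-10, -18, -20, 0, -32, -15, -31]
  [-17, -12, -4, -7, 0, -22, -15]
  [-12, -20, -5, -2, -34, 0, -16]
  [3, -1, -5, -4, -1, -2, 0]
D(7):
  [0, -8, -10, -7, -22, -5, -21]
  [-13, 0, -13, -16, -14, -18, -16]
  [-8, -12, 0, -3, -12, -13, -11]
  [-10, -18, -20, 0, -32, -15, -31]
  [-12, -12, -4, -7, 0, -17, -15]
  [-12, -17, -5, -2, -17, 0, -16]
  [3, -1, -5, -4, -1, -2, 0]
Answer: W*[1][3] = -16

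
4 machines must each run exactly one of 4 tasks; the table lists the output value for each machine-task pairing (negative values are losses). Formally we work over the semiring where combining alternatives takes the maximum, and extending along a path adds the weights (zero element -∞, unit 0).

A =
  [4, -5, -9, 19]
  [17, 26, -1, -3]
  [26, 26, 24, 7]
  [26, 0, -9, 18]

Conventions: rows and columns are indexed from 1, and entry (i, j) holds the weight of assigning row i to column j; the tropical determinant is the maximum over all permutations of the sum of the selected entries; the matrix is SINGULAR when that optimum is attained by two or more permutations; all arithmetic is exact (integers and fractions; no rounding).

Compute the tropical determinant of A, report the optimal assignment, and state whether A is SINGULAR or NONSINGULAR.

σ = (1, 2, 3, 4): 4 + 26 + 24 + 18 = 72
σ = (1, 2, 4, 3): 4 + 26 + 7 + (-9) = 28
σ = (1, 3, 2, 4): 4 + (-1) + 26 + 18 = 47
σ = (1, 3, 4, 2): 4 + (-1) + 7 + 0 = 10
σ = (1, 4, 2, 3): 4 + (-3) + 26 + (-9) = 18
σ = (1, 4, 3, 2): 4 + (-3) + 24 + 0 = 25
σ = (2, 1, 3, 4): (-5) + 17 + 24 + 18 = 54
σ = (2, 1, 4, 3): (-5) + 17 + 7 + (-9) = 10
σ = (2, 3, 1, 4): (-5) + (-1) + 26 + 18 = 38
σ = (2, 3, 4, 1): (-5) + (-1) + 7 + 26 = 27
σ = (2, 4, 1, 3): (-5) + (-3) + 26 + (-9) = 9
σ = (2, 4, 3, 1): (-5) + (-3) + 24 + 26 = 42
σ = (3, 1, 2, 4): (-9) + 17 + 26 + 18 = 52
σ = (3, 1, 4, 2): (-9) + 17 + 7 + 0 = 15
σ = (3, 2, 1, 4): (-9) + 26 + 26 + 18 = 61
σ = (3, 2, 4, 1): (-9) + 26 + 7 + 26 = 50
σ = (3, 4, 1, 2): (-9) + (-3) + 26 + 0 = 14
σ = (3, 4, 2, 1): (-9) + (-3) + 26 + 26 = 40
σ = (4, 1, 2, 3): 19 + 17 + 26 + (-9) = 53
σ = (4, 1, 3, 2): 19 + 17 + 24 + 0 = 60
σ = (4, 2, 1, 3): 19 + 26 + 26 + (-9) = 62
σ = (4, 2, 3, 1): 19 + 26 + 24 + 26 = 95
σ = (4, 3, 1, 2): 19 + (-1) + 26 + 0 = 44
σ = (4, 3, 2, 1): 19 + (-1) + 26 + 26 = 70
Optimal value attained by: σ = (4, 2, 3, 1).
Answer: det⊕(A) = 95; verdict: NONSINGULAR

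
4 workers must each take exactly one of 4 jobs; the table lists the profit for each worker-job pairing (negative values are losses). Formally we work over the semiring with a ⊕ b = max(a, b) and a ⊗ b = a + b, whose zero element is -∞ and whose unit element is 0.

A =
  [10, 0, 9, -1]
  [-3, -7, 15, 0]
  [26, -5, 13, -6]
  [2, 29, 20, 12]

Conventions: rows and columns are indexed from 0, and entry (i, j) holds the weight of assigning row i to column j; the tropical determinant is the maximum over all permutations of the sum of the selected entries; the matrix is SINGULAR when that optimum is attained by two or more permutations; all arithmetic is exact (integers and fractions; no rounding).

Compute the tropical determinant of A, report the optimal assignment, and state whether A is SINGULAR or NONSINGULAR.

σ = (0, 1, 2, 3): 10 + (-7) + 13 + 12 = 28
σ = (0, 1, 3, 2): 10 + (-7) + (-6) + 20 = 17
σ = (0, 2, 1, 3): 10 + 15 + (-5) + 12 = 32
σ = (0, 2, 3, 1): 10 + 15 + (-6) + 29 = 48
σ = (0, 3, 1, 2): 10 + 0 + (-5) + 20 = 25
σ = (0, 3, 2, 1): 10 + 0 + 13 + 29 = 52
σ = (1, 0, 2, 3): 0 + (-3) + 13 + 12 = 22
σ = (1, 0, 3, 2): 0 + (-3) + (-6) + 20 = 11
σ = (1, 2, 0, 3): 0 + 15 + 26 + 12 = 53
σ = (1, 2, 3, 0): 0 + 15 + (-6) + 2 = 11
σ = (1, 3, 0, 2): 0 + 0 + 26 + 20 = 46
σ = (1, 3, 2, 0): 0 + 0 + 13 + 2 = 15
σ = (2, 0, 1, 3): 9 + (-3) + (-5) + 12 = 13
σ = (2, 0, 3, 1): 9 + (-3) + (-6) + 29 = 29
σ = (2, 1, 0, 3): 9 + (-7) + 26 + 12 = 40
σ = (2, 1, 3, 0): 9 + (-7) + (-6) + 2 = -2
σ = (2, 3, 0, 1): 9 + 0 + 26 + 29 = 64
σ = (2, 3, 1, 0): 9 + 0 + (-5) + 2 = 6
σ = (3, 0, 1, 2): (-1) + (-3) + (-5) + 20 = 11
σ = (3, 0, 2, 1): (-1) + (-3) + 13 + 29 = 38
σ = (3, 1, 0, 2): (-1) + (-7) + 26 + 20 = 38
σ = (3, 1, 2, 0): (-1) + (-7) + 13 + 2 = 7
σ = (3, 2, 0, 1): (-1) + 15 + 26 + 29 = 69
σ = (3, 2, 1, 0): (-1) + 15 + (-5) + 2 = 11
Optimal value attained by: σ = (3, 2, 0, 1).
Answer: det⊕(A) = 69; verdict: NONSINGULAR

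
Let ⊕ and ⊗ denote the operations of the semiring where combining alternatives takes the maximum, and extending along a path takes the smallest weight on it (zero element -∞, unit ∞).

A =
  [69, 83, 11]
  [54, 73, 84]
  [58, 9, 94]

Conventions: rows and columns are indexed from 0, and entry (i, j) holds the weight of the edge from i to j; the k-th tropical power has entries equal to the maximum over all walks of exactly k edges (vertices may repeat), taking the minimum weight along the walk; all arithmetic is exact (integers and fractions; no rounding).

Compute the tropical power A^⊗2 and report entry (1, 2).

A^⊗2:
  [69, 73, 83]
  [58, 73, 84]
  [58, 58, 94]
Key observation: the optimum is the walk 1->2->2, with weight 84 min 94 = 84.
Optimal value attained by: walk 1->2->2.
Answer: (A^⊗2)[1][2] = 84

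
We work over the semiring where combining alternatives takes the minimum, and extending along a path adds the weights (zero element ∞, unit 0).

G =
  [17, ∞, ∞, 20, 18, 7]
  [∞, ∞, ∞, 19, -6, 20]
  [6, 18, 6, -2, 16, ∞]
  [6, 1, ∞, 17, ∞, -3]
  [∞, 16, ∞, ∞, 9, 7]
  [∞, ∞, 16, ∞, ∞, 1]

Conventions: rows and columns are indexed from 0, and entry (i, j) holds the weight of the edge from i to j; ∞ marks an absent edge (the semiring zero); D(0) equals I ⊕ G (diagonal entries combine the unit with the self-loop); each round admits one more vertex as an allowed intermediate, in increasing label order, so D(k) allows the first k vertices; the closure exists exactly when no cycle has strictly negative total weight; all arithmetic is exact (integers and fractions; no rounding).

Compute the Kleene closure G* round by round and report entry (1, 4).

D(0):
  [0, ∞, ∞, 20, 18, 7]
  [∞, 0, ∞, 19, -6, 20]
  [6, 18, 0, -2, 16, ∞]
  [6, 1, ∞, 0, ∞, -3]
  [∞, 16, ∞, ∞, 0, 7]
  [∞, ∞, 16, ∞, ∞, 0]
D(1):
  [0, ∞, ∞, 20, 18, 7]
  [∞, 0, ∞, 19, -6, 20]
  [6, 18, 0, -2, 16, 13]
  [6, 1, ∞, 0, 24, -3]
  [∞, 16, ∞, ∞, 0, 7]
  [∞, ∞, 16, ∞, ∞, 0]
D(2):
  [0, ∞, ∞, 20, 18, 7]
  [∞, 0, ∞, 19, -6, 20]
  [6, 18, 0, -2, 12, 13]
  [6, 1, ∞, 0, -5, -3]
  [∞, 16, ∞, 35, 0, 7]
  [∞, ∞, 16, ∞, ∞, 0]
D(3):
  [0, ∞, ∞, 20, 18, 7]
  [∞, 0, ∞, 19, -6, 20]
  [6, 18, 0, -2, 12, 13]
  [6, 1, ∞, 0, -5, -3]
  [∞, 16, ∞, 35, 0, 7]
  [22, 34, 16, 14, 28, 0]
D(4):
  [0, 21, ∞, 20, 15, 7]
  [25, 0, ∞, 19, -6, 16]
  [4, -1, 0, -2, -7, -5]
  [6, 1, ∞, 0, -5, -3]
  [41, 16, ∞, 35, 0, 7]
  [20, 15, 16, 14, 9, 0]
D(5):
  [0, 21, ∞, 20, 15, 7]
  [25, 0, ∞, 19, -6, 1]
  [4, -1, 0, -2, -7, -5]
  [6, 1, ∞, 0, -5, -3]
  [41, 16, ∞, 35, 0, 7]
  [20, 15, 16, 14, 9, 0]
D(6):
  [0, 21, 23, 20, 15, 7]
  [21, 0, 17, 15, -6, 1]
  [4, -1, 0, -2, -7, -5]
  [6, 1, 13, 0, -5, -3]
  [27, 16, 23, 21, 0, 7]
  [20, 15, 16, 14, 9, 0]
Answer: G*[1][4] = -6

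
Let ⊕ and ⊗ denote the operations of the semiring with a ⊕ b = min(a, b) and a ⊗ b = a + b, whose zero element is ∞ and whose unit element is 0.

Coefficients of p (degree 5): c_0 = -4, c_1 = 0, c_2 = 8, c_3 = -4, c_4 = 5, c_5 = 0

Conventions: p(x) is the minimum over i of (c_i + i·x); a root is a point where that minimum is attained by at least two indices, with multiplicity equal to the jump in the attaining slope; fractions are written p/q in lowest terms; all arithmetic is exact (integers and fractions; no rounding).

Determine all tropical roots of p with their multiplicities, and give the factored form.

hull edge (i=0, c=-4) to (i=3, c=-4): slope 0, span 3
hull edge (i=3, c=-4) to (i=5, c=0): slope 2, span 2
Factored form: p(x) = 0 ⊗ (x ⊕ (-2)) ⊗ (x ⊕ (-2)) ⊗ (x ⊕ 0) ⊗ (x ⊕ 0) ⊗ (x ⊕ 0)
Answer: roots = -2 (mult 2), 0 (mult 3)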